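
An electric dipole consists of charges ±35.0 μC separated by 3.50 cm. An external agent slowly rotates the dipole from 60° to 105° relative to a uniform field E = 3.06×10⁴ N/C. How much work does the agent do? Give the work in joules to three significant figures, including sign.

Dipole moment p = qd = (3.50×10⁻⁵ C)(0.0350 m) = 1.225×10⁻⁶ C·m.
W_ext = ΔU = U(θ₂) − U(θ₁) = −pE cosθ₂ − (−pE cosθ₁) = pE(cosθ₁ − cosθ₂).
W = (1.225×10⁻⁶)(3.06×10⁴)·(cos60° − cos105°) = (0.03748)·(+0.7588) = 0.02844 J.

W ≈ 0.0284 J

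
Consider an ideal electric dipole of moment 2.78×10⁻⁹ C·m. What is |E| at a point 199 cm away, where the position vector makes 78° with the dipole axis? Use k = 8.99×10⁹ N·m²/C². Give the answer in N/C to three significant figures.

At angle θ the dipole field magnitude is E = (kp/r³)·√(1 + 3cos²θ).
kp/r³ = (8.99×10⁹)(2.78×10⁻⁹) / (1.99)³ = 3.171 N/C.
√(1 + 3cos²78°) = √(1 + 3·0.0432) = √1.1297 ≈ 1.0629.
E ≈ 3.171 × 1.063 = 3.371 N/C.

E ≈ 3.37 N/C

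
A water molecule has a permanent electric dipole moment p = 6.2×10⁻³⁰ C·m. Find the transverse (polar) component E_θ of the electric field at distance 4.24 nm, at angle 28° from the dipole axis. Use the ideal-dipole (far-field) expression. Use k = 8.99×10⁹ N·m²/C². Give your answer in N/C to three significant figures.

For a dipole, E_θ = (kp sinθ)/r³.
kp/r³ = (8.99×10⁹)(6.20×10⁻³⁰)/(4.24×10⁻⁹)³ = 7.312×10⁵ N/C.
E_θ = 7.312×10⁵·sin28° = 3.433×10⁵ N/C.

E_θ ≈ 3.43×10⁵ N/C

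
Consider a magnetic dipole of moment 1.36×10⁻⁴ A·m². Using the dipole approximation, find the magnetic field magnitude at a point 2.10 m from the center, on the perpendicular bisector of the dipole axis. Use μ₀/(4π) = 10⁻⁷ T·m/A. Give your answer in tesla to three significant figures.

B ≈ 1.47×10⁻¹² T

In the equatorial plane B = (μ₀/4π)·m/r³ (half the axial value).
B = (10⁻⁷)·(1.36×10⁻⁴) / (2.10)³ = 1.469×10⁻¹² T.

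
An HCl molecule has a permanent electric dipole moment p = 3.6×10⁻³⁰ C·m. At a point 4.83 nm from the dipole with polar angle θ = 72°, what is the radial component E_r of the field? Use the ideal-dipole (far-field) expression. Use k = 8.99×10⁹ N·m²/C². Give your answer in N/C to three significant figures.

For a dipole, E_r = (2kp cosθ)/r³.
kp/r³ = (8.99×10⁹)(3.60×10⁻³⁰)/(4.83×10⁻⁹)³ = 2.872×10⁵ N/C.
E_r = 2·2.872×10⁵·cos72° = 1.775×10⁵ N/C.

E_r ≈ 1.78×10⁵ N/C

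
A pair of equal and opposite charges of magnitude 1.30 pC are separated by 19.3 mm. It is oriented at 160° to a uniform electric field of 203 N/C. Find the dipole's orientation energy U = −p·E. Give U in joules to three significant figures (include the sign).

U ≈ 4.79×10⁻¹² J

Dipole moment p = qd = (1.30×10⁻¹² C)(0.0193 m) = 2.509×10⁻¹⁴ C·m.
U = −p·E = −pE cosθ.
U = −(2.509×10⁻¹⁴)(203)·cos160° = 4.786×10⁻¹² J.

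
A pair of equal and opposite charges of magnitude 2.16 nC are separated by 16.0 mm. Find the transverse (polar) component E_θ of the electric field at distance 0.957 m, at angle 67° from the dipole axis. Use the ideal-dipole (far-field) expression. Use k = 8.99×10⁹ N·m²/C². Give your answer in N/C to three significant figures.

E_θ ≈ 0.326 N/C

Dipole moment p = qd = (2.16×10⁻⁹ C)(0.0160 m) = 3.456×10⁻¹¹ C·m.
For a dipole, E_θ = (kp sinθ)/r³.
kp/r³ = (8.99×10⁹)(3.456×10⁻¹¹)/(0.957)³ = 0.3545 N/C.
E_θ = 0.3545·sin67° = 0.3263 N/C.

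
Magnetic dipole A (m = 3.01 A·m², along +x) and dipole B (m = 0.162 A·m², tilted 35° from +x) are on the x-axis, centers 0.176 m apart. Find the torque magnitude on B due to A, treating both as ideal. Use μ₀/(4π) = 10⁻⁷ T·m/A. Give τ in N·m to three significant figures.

τ ≈ 1.03×10⁻⁵ N·m

Dipole B is on the axis of dipole A, so B₁ there is axial: B₁ = (μ₀/4π)·2m₁/r³ along +x.
B₁ = 2(10⁻⁷)(3.01)/(0.176)³ = 1.104×10⁻⁴ T.
τ = m₂ B₁ sinθ.
τ = (0.162)(1.104×10⁻⁴)·sin35° = 1.026×10⁻⁵ N·m.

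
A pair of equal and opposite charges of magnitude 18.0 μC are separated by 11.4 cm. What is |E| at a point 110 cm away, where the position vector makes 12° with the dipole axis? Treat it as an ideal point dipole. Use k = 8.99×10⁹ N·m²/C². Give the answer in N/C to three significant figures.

Dipole moment p = qd = (1.80×10⁻⁵ C)(0.114 m) = 2.052×10⁻⁶ C·m.
At angle θ the dipole field magnitude is E = (kp/r³)·√(1 + 3cos²θ).
kp/r³ = (8.99×10⁹)(2.052×10⁻⁶) / (1.10)³ = 1.386×10⁴ N/C.
√(1 + 3cos²12°) = √(1 + 3·0.9568) = √3.8703 ≈ 1.9673.
E ≈ 1.386×10⁴ × 1.967 = 2.727×10⁴ N/C.

E ≈ 2.73×10⁴ N/C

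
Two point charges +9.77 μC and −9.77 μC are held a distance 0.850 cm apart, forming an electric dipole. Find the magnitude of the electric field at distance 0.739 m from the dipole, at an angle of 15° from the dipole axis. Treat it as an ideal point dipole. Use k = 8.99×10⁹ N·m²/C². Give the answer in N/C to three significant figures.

Dipole moment p = qd = (9.77×10⁻⁶ C)(0.00850 m) = 8.305×10⁻⁸ C·m.
At angle θ the dipole field magnitude is E = (kp/r³)·√(1 + 3cos²θ).
kp/r³ = (8.99×10⁹)(8.305×10⁻⁸) / (0.739)³ = 1850 N/C.
√(1 + 3cos²15°) = √(1 + 3·0.9330) = √3.7990 ≈ 1.9491.
E ≈ 1850 × 1.949 = 3606 N/C.

E ≈ 3610 N/C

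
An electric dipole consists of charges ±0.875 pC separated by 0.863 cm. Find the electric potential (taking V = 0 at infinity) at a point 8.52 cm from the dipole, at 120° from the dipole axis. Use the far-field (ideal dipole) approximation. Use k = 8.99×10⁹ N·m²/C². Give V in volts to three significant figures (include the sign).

V ≈ -0.00468 V

Dipole moment p = qd = (8.75×10⁻¹³ C)(0.00863 m) = 7.551×10⁻¹⁵ C·m.
The dipole potential is V = kp cosθ / r².
V = (8.99×10⁹)(7.551×10⁻¹⁵)·cos120° / (0.0852)² = -0.004676 V.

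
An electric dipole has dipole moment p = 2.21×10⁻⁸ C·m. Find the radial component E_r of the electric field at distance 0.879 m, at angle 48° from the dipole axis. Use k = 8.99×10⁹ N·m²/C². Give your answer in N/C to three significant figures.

For a dipole, E_r = (2kp cosθ)/r³.
kp/r³ = (8.99×10⁹)(2.21×10⁻⁸)/(0.879)³ = 292.5 N/C.
E_r = 2·292.5·cos48° = 391.5 N/C.

E_r ≈ 391 N/C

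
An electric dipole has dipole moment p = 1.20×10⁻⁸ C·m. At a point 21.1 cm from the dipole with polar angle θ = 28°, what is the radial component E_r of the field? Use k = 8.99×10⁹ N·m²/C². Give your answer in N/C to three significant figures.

E_r ≈ 2.03×10⁴ N/C

For a dipole, E_r = (2kp cosθ)/r³.
kp/r³ = (8.99×10⁹)(1.20×10⁻⁸)/(0.211)³ = 1.148×10⁴ N/C.
E_r = 2·1.148×10⁴·cos28° = 2.028×10⁴ N/C.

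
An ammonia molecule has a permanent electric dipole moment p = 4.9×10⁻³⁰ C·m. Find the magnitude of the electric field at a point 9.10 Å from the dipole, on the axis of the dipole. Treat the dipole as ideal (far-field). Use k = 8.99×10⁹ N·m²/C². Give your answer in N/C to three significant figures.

On the dipole axis E = 2kp/r³.
E = 2·(8.99×10⁹)(4.90×10⁻³⁰) / (9.10×10⁻¹⁰)³ = 1.169×10⁸ N/C.

E ≈ 1.17×10⁸ N/C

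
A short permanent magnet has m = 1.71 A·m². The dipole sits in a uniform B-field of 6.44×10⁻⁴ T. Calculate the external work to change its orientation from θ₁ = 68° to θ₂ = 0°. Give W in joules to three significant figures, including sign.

W ≈ -6.89×10⁻⁴ J

W_ext = ΔU = −mB cosθ₂ + mB cosθ₁ = mB(cosθ₁ − cosθ₂).
W = (1.71)(6.44×10⁻⁴)·(cos68° − cos0°) = (0.001101)·(-0.6254) = -6.887×10⁻⁴ J.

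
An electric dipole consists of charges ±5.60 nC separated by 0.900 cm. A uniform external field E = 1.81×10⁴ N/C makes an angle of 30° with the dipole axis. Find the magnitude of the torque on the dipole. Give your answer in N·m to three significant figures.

Dipole moment p = qd = (5.60×10⁻⁹ C)(0.00900 m) = 5.04×10⁻¹¹ C·m.
Torque on an electric dipole: τ = pE sinθ.
τ = (5.04×10⁻¹¹)(1.81×10⁴)·sin30° = 4.561×10⁻⁷ N·m.

τ ≈ 4.56×10⁻⁷ N·m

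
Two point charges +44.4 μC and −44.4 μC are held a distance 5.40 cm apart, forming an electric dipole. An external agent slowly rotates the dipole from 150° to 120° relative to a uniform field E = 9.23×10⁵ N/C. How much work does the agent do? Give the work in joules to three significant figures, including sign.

W ≈ -0.810 J

Dipole moment p = qd = (4.44×10⁻⁵ C)(0.0540 m) = 2.398×10⁻⁶ C·m.
W_ext = ΔU = U(θ₂) − U(θ₁) = −pE cosθ₂ − (−pE cosθ₁) = pE(cosθ₁ − cosθ₂).
W = (2.398×10⁻⁶)(9.23×10⁵)·(cos150° − cos120°) = (2.213)·(-0.3660) = -0.8101 J.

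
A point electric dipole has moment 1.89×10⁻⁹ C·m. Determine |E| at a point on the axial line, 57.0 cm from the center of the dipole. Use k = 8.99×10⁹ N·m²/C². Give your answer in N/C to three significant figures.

On the dipole axis E = 2kp/r³.
E = 2·(8.99×10⁹)(1.89×10⁻⁹) / (0.570)³ = 183.5 N/C.

E ≈ 183 N/C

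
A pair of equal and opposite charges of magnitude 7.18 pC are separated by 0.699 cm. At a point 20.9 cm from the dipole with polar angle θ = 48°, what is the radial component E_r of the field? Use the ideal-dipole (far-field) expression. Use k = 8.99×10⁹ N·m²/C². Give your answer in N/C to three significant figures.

Dipole moment p = qd = (7.18×10⁻¹² C)(0.00699 m) = 5.019×10⁻¹⁴ C·m.
For a dipole, E_r = (2kp cosθ)/r³.
kp/r³ = (8.99×10⁹)(5.019×10⁻¹⁴)/(0.209)³ = 0.04942 N/C.
E_r = 2·0.04942·cos48° = 0.06614 N/C.

E_r ≈ 0.0661 N/C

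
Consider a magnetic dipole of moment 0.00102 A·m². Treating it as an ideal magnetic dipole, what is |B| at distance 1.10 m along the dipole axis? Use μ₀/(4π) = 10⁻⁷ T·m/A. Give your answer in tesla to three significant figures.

B ≈ 1.53×10⁻¹⁰ T

On axis B = (μ₀/4π)·2m/r³.
B = 2·(10⁻⁷)·(0.00102) / (1.10)³ = 1.533×10⁻¹⁰ T.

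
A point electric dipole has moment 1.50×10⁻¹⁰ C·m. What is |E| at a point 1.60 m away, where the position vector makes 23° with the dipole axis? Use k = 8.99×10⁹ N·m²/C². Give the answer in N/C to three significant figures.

E ≈ 0.620 N/C

At angle θ the dipole field magnitude is E = (kp/r³)·√(1 + 3cos²θ).
kp/r³ = (8.99×10⁹)(1.50×10⁻¹⁰) / (1.60)³ = 0.3292 N/C.
√(1 + 3cos²23°) = √(1 + 3·0.8473) = √3.5420 ≈ 1.8820.
E ≈ 0.3292 × 1.882 = 0.6196 N/C.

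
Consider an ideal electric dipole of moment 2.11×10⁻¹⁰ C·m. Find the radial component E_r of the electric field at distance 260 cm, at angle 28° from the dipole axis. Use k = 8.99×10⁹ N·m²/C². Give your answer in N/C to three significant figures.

For a dipole, E_r = (2kp cosθ)/r³.
kp/r³ = (8.99×10⁹)(2.11×10⁻¹⁰)/(2.60)³ = 0.1079 N/C.
E_r = 2·0.1079·cos28° = 0.1906 N/C.

E_r ≈ 0.191 N/C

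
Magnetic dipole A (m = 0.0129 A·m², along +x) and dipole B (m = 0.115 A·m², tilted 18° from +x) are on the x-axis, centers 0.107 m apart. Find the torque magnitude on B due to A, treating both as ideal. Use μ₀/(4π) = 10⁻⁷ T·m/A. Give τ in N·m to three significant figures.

Dipole B is on the axis of dipole A, so B₁ there is axial: B₁ = (μ₀/4π)·2m₁/r³ along +x.
B₁ = 2(10⁻⁷)(0.0129)/(0.107)³ = 2.106×10⁻⁶ T.
τ = m₂ B₁ sinθ.
τ = (0.115)(2.106×10⁻⁶)·sin18° = 7.484×10⁻⁸ N·m.

τ ≈ 7.48×10⁻⁸ N·m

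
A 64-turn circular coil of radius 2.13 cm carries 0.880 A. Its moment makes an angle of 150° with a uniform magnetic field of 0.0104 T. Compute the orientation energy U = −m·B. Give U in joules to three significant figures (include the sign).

m = NIA = NIπa² = 64·(0.880)·π·(0.0213)² = 0.08027 A·m².
U = −m·B = −mB cosθ.
U = −(0.08027)(0.0104)·cos150° = 7.230×10⁻⁴ J.

U ≈ 7.23×10⁻⁴ J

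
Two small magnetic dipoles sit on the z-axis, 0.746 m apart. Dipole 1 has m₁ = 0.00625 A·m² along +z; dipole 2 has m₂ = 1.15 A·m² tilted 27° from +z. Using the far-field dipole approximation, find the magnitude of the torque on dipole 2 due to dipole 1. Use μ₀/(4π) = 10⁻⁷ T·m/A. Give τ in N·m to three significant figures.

Dipole B is on the axis of dipole A, so B₁ there is axial: B₁ = (μ₀/4π)·2m₁/r³ along +z.
B₁ = 2(10⁻⁷)(0.00625)/(0.746)³ = 3.011×10⁻⁹ T.
τ = m₂ B₁ sinθ.
τ = (1.15)(3.011×10⁻⁹)·sin27° = 1.572×10⁻⁹ N·m.

τ ≈ 1.57×10⁻⁹ N·m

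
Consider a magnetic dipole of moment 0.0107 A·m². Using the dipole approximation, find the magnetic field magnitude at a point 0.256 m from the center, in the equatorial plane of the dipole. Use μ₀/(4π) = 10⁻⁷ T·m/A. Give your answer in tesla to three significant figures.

In the equatorial plane B = (μ₀/4π)·m/r³ (half the axial value).
B = (10⁻⁷)·(0.0107) / (0.256)³ = 6.378×10⁻⁸ T.

B ≈ 6.38×10⁻⁸ T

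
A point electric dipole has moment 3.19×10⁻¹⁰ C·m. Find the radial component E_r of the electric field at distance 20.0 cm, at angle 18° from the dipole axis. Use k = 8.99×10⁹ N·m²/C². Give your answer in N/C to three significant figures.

For a dipole, E_r = (2kp cosθ)/r³.
kp/r³ = (8.99×10⁹)(3.19×10⁻¹⁰)/(0.200)³ = 358.5 N/C.
E_r = 2·358.5·cos18° = 681.9 N/C.

E_r ≈ 682 N/C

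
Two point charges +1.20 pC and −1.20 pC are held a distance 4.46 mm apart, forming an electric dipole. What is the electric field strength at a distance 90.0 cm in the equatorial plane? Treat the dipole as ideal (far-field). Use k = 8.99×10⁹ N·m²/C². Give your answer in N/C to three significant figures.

E ≈ 6.60×10⁻⁵ N/C

Dipole moment p = qd = (1.20×10⁻¹² C)(0.00446 m) = 5.352×10⁻¹⁵ C·m.
In the equatorial plane E = kp/r³.
E = (8.99×10⁹)(5.352×10⁻¹⁵) / (0.900)³ = 6.600×10⁻⁵ N/C.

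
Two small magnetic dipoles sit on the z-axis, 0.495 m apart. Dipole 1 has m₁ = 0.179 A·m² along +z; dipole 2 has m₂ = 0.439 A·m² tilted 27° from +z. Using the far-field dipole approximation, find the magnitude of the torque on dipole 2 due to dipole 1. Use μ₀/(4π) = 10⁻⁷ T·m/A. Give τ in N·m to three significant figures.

τ ≈ 5.88×10⁻⁸ N·m

Dipole B is on the axis of dipole A, so B₁ there is axial: B₁ = (μ₀/4π)·2m₁/r³ along +z.
B₁ = 2(10⁻⁷)(0.179)/(0.495)³ = 2.952×10⁻⁷ T.
τ = m₂ B₁ sinθ.
τ = (0.439)(2.952×10⁻⁷)·sin27° = 5.883×10⁻⁸ N·m.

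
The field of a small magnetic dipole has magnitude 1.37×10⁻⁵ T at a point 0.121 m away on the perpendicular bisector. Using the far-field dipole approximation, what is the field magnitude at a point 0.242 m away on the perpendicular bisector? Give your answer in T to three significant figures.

Dipole fields scale as 1/r³ in the far field; the geometry is the same at both points.
B₂ = B₁ · (r₁/r₂)³ = 1.37×10⁻⁵ · (0.121/0.242)³.
(r₁/r₂)³ = (0.5)³ = 0.125.
B₂ ≈ 1.712×10⁻⁶ T.

B ≈ 1.71×10⁻⁶ T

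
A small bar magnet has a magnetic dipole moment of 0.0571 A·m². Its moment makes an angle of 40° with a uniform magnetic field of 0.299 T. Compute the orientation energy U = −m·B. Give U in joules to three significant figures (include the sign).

U = −m·B = −mB cosθ.
U = −(0.0571)(0.299)·cos40° = -0.01308 J.

U ≈ -0.0131 J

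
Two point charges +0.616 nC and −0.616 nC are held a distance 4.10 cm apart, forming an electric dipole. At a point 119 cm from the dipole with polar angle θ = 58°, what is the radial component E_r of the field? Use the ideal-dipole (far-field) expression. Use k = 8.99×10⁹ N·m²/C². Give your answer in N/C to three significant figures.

E_r ≈ 0.143 N/C

Dipole moment p = qd = (6.16×10⁻¹⁰ C)(0.0410 m) = 2.526×10⁻¹¹ C·m.
For a dipole, E_r = (2kp cosθ)/r³.
kp/r³ = (8.99×10⁹)(2.526×10⁻¹¹)/(1.19)³ = 0.1348 N/C.
E_r = 2·0.1348·cos58° = 0.1428 N/C.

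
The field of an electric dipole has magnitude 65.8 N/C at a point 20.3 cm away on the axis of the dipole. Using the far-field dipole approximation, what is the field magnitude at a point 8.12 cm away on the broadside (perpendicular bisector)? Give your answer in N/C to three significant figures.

Dipole fields scale as 1/r³ in the far field.
The axial field is twice the equatorial field at the same r, so the geometry factor is 1/2.
E₂ = E₁ · (1/2) · (r₁/r₂)³ = 65.8 · 0.5 · (20.3/8.12)³.
(r₁/r₂)³ = (2.5)³ = 15.63.
E₂ ≈ 514.1 N/C.

E ≈ 514 N/C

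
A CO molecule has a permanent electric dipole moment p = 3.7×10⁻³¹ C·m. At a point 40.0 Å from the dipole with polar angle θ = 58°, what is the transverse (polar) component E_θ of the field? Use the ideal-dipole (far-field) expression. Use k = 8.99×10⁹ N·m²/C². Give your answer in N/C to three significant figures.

For a dipole, E_θ = (kp sinθ)/r³.
kp/r³ = (8.99×10⁹)(3.70×10⁻³¹)/(4.00×10⁻⁹)³ = 5.197×10⁴ N/C.
E_θ = 5.197×10⁴·sin58° = 4.408×10⁴ N/C.

E_θ ≈ 4.41×10⁴ N/C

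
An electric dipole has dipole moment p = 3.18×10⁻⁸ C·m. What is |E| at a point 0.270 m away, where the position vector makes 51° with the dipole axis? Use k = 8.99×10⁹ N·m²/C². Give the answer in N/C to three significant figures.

E ≈ 2.15×10⁴ N/C

At angle θ the dipole field magnitude is E = (kp/r³)·√(1 + 3cos²θ).
kp/r³ = (8.99×10⁹)(3.18×10⁻⁸) / (0.270)³ = 1.452×10⁴ N/C.
√(1 + 3cos²51°) = √(1 + 3·0.3960) = √2.1881 ≈ 1.4792.
E ≈ 1.452×10⁴ × 1.479 = 2.148×10⁴ N/C.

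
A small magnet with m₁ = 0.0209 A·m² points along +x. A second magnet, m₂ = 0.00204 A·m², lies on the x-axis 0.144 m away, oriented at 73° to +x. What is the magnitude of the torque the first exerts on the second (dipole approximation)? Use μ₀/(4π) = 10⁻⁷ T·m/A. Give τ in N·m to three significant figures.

Dipole B is on the axis of dipole A, so B₁ there is axial: B₁ = (μ₀/4π)·2m₁/r³ along +x.
B₁ = 2(10⁻⁷)(0.0209)/(0.144)³ = 1.400×10⁻⁶ T.
τ = m₂ B₁ sinθ.
τ = (0.00204)(1.400×10⁻⁶)·sin73° = 2.731×10⁻⁹ N·m.

τ ≈ 2.73×10⁻⁹ N·m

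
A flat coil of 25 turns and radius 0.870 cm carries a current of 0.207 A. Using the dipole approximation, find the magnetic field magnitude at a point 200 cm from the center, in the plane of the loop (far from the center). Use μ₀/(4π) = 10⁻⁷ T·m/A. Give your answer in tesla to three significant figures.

m = NIA = NIπa² = 25·(0.207)·π·(0.00870)² = 0.001231 A·m².
In the equatorial plane B = (μ₀/4π)·m/r³ (half the axial value).
B = (10⁻⁷)·(0.001231) / (2.00)³ = 1.539×10⁻¹¹ T.

B ≈ 1.54×10⁻¹¹ T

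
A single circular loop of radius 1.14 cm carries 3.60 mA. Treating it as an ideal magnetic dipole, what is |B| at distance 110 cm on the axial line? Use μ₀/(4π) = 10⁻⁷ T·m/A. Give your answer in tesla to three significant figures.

Magnetic moment m = IA = Iπa² = (0.00360)·π·(0.0114)² = 1.47×10⁻⁶ A·m².
On axis B = (μ₀/4π)·2m/r³.
B = 2·(10⁻⁷)·(1.47×10⁻⁶) / (1.10)³ = 2.209×10⁻¹³ T.

B ≈ 2.21×10⁻¹³ T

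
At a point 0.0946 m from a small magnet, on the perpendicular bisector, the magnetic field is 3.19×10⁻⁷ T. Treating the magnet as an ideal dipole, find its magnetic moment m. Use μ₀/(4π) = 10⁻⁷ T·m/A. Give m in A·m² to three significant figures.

m ≈ 0.00270 A·m²

In the equatorial plane B = (μ₀/4π)·m/r³, so m = Br³·4π/(μ₀).
m = (3.19×10⁻⁷)·(0.0946)³ / (10⁻⁷) = 0.002701 A·m².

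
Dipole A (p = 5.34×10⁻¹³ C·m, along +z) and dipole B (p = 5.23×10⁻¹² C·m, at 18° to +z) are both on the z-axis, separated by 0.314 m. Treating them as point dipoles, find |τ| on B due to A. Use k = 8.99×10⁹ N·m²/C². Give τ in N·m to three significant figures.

The second dipole sits on the axis of the first, so the field there is axial: E₁ = 2kp₁/r³ along +z.
E₁ = 2(8.99×10⁹)(5.34×10⁻¹³)/(0.314)³ = 0.3101 N/C.
Torque on the second dipole: τ = p₂ E₁ sinθ.
τ = (5.23×10⁻¹²)(0.3101)·sin18° = 5.012×10⁻¹³ N·m.

τ ≈ 5.01×10⁻¹³ N·m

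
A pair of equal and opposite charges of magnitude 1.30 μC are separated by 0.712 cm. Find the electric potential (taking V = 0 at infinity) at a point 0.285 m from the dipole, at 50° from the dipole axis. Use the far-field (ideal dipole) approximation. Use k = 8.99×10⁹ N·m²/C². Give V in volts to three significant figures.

V ≈ 659 V

Dipole moment p = qd = (1.30×10⁻⁶ C)(0.00712 m) = 9.256×10⁻⁹ C·m.
The dipole potential is V = kp cosθ / r².
V = (8.99×10⁹)(9.256×10⁻⁹)·cos50° / (0.285)² = 658.5 V.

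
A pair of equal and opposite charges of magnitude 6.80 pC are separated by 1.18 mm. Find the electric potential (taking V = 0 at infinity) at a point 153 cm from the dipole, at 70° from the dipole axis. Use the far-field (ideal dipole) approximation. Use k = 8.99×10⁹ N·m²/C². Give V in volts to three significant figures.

Dipole moment p = qd = (6.80×10⁻¹² C)(0.00118 m) = 8.024×10⁻¹⁵ C·m.
The dipole potential is V = kp cosθ / r².
V = (8.99×10⁹)(8.024×10⁻¹⁵)·cos70° / (1.53)² = 1.054×10⁻⁵ V.

V ≈ 1.05×10⁻⁵ V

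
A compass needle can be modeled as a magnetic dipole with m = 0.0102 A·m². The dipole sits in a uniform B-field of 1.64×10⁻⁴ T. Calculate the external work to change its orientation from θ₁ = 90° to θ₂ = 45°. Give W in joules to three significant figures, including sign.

W ≈ -1.18×10⁻⁶ J

W_ext = ΔU = −mB cosθ₂ + mB cosθ₁ = mB(cosθ₁ − cosθ₂).
W = (0.0102)(1.64×10⁻⁴)·(cos90° − cos45°) = (1.673×10⁻⁶)·(-0.7071) = -1.183×10⁻⁶ J.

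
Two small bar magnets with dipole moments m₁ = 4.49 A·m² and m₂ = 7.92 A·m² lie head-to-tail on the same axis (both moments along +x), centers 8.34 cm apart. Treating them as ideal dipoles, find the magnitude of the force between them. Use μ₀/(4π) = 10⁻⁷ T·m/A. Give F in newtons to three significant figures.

On-axis B of dipole 1: B = (μ₀/4π)·2m₁/r³. Force on dipole 2: F = m₂·dB/dr.
dB/dr = −(μ₀/4π)·6m₁/r⁴, so |F| = (μ₀/4π)·6m₁m₂/r⁴.
F = 6(10⁻⁷)(4.49)(7.92)/(0.0834)⁴ = 0.4410 N.

F ≈ 0.441 N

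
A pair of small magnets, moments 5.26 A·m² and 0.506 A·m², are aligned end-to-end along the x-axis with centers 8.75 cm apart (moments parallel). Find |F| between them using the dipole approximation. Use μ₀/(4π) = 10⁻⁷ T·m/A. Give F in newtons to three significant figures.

F ≈ 0.0272 N

On-axis B of dipole 1: B = (μ₀/4π)·2m₁/r³. Force on dipole 2: F = m₂·dB/dr.
dB/dr = −(μ₀/4π)·6m₁/r⁴, so |F| = (μ₀/4π)·6m₁m₂/r⁴.
F = 6(10⁻⁷)(5.26)(0.506)/(0.0875)⁴ = 0.02724 N.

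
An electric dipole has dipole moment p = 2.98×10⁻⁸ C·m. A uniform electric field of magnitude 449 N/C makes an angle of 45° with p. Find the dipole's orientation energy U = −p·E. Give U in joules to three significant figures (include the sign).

U = −p·E = −pE cosθ.
U = −(2.98×10⁻⁸)(449)·cos45° = -9.461×10⁻⁶ J.

U ≈ -9.46×10⁻⁶ J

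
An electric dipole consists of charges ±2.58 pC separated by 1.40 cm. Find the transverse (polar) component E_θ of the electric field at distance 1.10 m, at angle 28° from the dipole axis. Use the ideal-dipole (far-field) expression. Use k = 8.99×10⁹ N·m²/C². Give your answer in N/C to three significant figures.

E_θ ≈ 1.15×10⁻⁴ N/C

Dipole moment p = qd = (2.58×10⁻¹² C)(0.0140 m) = 3.612×10⁻¹⁴ C·m.
For a dipole, E_θ = (kp sinθ)/r³.
kp/r³ = (8.99×10⁹)(3.612×10⁻¹⁴)/(1.10)³ = 2.440×10⁻⁴ N/C.
E_θ = 2.440×10⁻⁴·sin28° = 1.145×10⁻⁴ N/C.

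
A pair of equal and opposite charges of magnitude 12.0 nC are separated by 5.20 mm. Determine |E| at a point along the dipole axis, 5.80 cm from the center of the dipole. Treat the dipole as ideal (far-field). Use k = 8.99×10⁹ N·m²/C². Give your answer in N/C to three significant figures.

E ≈ 5750 N/C

Dipole moment p = qd = (1.20×10⁻⁸ C)(0.00520 m) = 6.24×10⁻¹¹ C·m.
On the dipole axis E = 2kp/r³.
E = 2·(8.99×10⁹)(6.24×10⁻¹¹) / (0.0580)³ = 5750 N/C.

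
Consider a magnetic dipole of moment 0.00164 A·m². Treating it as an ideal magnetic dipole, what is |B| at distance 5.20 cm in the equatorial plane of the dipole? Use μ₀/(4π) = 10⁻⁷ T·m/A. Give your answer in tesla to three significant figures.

B ≈ 1.17×10⁻⁶ T

In the equatorial plane B = (μ₀/4π)·m/r³ (half the axial value).
B = (10⁻⁷)·(0.00164) / (0.0520)³ = 1.166×10⁻⁶ T.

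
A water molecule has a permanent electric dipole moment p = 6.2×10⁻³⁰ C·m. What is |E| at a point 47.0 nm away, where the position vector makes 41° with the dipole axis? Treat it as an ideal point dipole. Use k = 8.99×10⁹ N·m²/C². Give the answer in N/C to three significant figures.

E ≈ 884 N/C

At angle θ the dipole field magnitude is E = (kp/r³)·√(1 + 3cos²θ).
kp/r³ = (8.99×10⁹)(6.20×10⁻³⁰) / (4.70×10⁻⁸)³ = 536.9 N/C.
√(1 + 3cos²41°) = √(1 + 3·0.5696) = √2.7088 ≈ 1.6458.
E ≈ 536.9 × 1.646 = 883.6 N/C.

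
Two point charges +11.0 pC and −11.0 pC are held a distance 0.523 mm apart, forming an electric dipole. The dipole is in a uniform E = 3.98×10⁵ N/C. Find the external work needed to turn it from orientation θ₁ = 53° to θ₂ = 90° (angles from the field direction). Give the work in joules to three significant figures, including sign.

Dipole moment p = qd = (1.10×10⁻¹¹ C)(5.23×10⁻⁴ m) = 5.753×10⁻¹⁵ C·m.
W_ext = ΔU = U(θ₂) − U(θ₁) = −pE cosθ₂ − (−pE cosθ₁) = pE(cosθ₁ − cosθ₂).
W = (5.753×10⁻¹⁵)(3.98×10⁵)·(cos53° − cos90°) = (2.290×10⁻⁹)·(+0.6018) = 1.378×10⁻⁹ J.

W ≈ 1.38×10⁻⁹ J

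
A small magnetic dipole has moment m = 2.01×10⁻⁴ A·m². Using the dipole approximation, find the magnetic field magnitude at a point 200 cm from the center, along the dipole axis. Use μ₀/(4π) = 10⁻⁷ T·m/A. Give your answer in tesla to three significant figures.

On axis B = (μ₀/4π)·2m/r³.
B = 2·(10⁻⁷)·(2.01×10⁻⁴) / (2.00)³ = 5.025×10⁻¹² T.

B ≈ 5.02×10⁻¹² T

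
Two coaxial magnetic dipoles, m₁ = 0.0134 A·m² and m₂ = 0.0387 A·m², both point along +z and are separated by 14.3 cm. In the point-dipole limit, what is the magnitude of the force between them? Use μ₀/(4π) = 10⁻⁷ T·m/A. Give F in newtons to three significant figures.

On-axis B of dipole 1: B = (μ₀/4π)·2m₁/r³. Force on dipole 2: F = m₂·dB/dr.
dB/dr = −(μ₀/4π)·6m₁/r⁴, so |F| = (μ₀/4π)·6m₁m₂/r⁴.
F = 6(10⁻⁷)(0.0134)(0.0387)/(0.143)⁴ = 7.441×10⁻⁷ N.

F ≈ 7.44×10⁻⁷ N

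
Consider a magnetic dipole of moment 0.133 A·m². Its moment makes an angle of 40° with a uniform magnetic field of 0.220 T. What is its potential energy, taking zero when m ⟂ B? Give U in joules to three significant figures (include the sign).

U = −m·B = −mB cosθ.
U = −(0.133)(0.220)·cos40° = -0.02241 J.

U ≈ -0.0224 J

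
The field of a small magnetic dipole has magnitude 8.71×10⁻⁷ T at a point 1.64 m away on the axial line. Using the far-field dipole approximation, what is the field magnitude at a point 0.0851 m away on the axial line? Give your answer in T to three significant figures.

B ≈ 0.00623 T

Dipole fields scale as 1/r³ in the far field; the geometry is the same at both points.
B₂ = B₁ · (r₁/r₂)³ = 8.71×10⁻⁷ · (1.64/0.0851)³.
(r₁/r₂)³ = (19.27)³ = 7157.
B₂ ≈ 0.006234 T.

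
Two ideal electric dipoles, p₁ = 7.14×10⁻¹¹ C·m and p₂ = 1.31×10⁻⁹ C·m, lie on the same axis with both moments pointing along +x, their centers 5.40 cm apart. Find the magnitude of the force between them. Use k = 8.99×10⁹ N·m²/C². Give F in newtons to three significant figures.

F ≈ 5.93×10⁻⁴ N

On-axis field of dipole 1 at distance r: E = 2kp₁/r³. Force on dipole 2 is F = p₂·dE/dr (gradient along axis).
dE/dr = −6kp₁/r⁴, so |F| = 6kp₁p₂/r⁴ (attractive for aligned moments).
F = 6(8.99×10⁹)(7.14×10⁻¹¹)(1.31×10⁻⁹)/(0.0540)⁴ = 5.933×10⁻⁴ N.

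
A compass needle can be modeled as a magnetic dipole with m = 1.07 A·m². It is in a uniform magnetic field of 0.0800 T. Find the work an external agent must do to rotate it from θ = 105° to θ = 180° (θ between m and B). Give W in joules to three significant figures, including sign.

W_ext = ΔU = −mB cosθ₂ + mB cosθ₁ = mB(cosθ₁ − cosθ₂).
W = (1.07)(0.0800)·(cos105° − cos180°) = (0.08560)·(+0.7412) = 0.06345 J.

W ≈ 0.0634 J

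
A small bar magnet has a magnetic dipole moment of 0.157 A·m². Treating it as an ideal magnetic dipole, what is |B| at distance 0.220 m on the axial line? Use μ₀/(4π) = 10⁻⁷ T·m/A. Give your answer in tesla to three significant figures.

B ≈ 2.95×10⁻⁶ T

On axis B = (μ₀/4π)·2m/r³.
B = 2·(10⁻⁷)·(0.157) / (0.220)³ = 2.949×10⁻⁶ T.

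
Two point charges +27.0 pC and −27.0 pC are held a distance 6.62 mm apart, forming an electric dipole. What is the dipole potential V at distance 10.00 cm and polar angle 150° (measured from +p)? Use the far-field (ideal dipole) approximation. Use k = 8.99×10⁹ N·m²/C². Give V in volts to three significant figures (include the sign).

Dipole moment p = qd = (2.70×10⁻¹¹ C)(0.00662 m) = 1.787×10⁻¹³ C·m.
The dipole potential is V = kp cosθ / r².
V = (8.99×10⁹)(1.787×10⁻¹³)·cos150° / (0.100)² = -0.1391 V.

V ≈ -0.139 V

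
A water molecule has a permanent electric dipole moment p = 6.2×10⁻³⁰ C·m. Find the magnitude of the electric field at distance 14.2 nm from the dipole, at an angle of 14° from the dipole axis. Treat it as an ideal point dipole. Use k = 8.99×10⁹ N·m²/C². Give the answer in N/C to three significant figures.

At angle θ the dipole field magnitude is E = (kp/r³)·√(1 + 3cos²θ).
kp/r³ = (8.99×10⁹)(6.20×10⁻³⁰) / (1.42×10⁻⁸)³ = 1.947×10⁴ N/C.
√(1 + 3cos²14°) = √(1 + 3·0.9415) = √3.8244 ≈ 1.9556.
E ≈ 1.947×10⁴ × 1.956 = 3.807×10⁴ N/C.

E ≈ 3.81×10⁴ N/C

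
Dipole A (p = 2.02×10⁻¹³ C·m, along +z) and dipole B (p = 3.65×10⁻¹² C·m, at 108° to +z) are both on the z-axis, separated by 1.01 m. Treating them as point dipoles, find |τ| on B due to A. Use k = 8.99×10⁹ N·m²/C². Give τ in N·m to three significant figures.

τ ≈ 1.22×10⁻¹⁴ N·m

The second dipole sits on the axis of the first, so the field there is axial: E₁ = 2kp₁/r³ along +z.
E₁ = 2(8.99×10⁹)(2.02×10⁻¹³)/(1.01)³ = 0.003525 N/C.
Torque on the second dipole: τ = p₂ E₁ sinθ.
τ = (3.65×10⁻¹²)(0.003525)·sin108° = 1.224×10⁻¹⁴ N·m.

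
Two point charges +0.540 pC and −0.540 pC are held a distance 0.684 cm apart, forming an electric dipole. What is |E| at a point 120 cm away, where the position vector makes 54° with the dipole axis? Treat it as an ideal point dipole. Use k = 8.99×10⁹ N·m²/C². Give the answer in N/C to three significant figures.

E ≈ 2.74×10⁻⁵ N/C

Dipole moment p = qd = (5.40×10⁻¹³ C)(0.00684 m) = 3.694×10⁻¹⁵ C·m.
At angle θ the dipole field magnitude is E = (kp/r³)·√(1 + 3cos²θ).
kp/r³ = (8.99×10⁹)(3.694×10⁻¹⁵) / (1.20)³ = 1.922×10⁻⁵ N/C.
√(1 + 3cos²54°) = √(1 + 3·0.3455) = √2.0365 ≈ 1.4271.
E ≈ 1.922×10⁻⁵ × 1.427 = 2.743×10⁻⁵ N/C.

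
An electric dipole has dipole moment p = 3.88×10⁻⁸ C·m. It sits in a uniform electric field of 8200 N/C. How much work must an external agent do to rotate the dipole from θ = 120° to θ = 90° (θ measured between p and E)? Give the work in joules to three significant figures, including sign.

W_ext = ΔU = U(θ₂) − U(θ₁) = −pE cosθ₂ − (−pE cosθ₁) = pE(cosθ₁ − cosθ₂).
W = (3.88×10⁻⁸)(8200)·(cos120° − cos90°) = (3.182×10⁻⁴)·(-0.5000) = -1.591×10⁻⁴ J.

W ≈ -1.59×10⁻⁴ J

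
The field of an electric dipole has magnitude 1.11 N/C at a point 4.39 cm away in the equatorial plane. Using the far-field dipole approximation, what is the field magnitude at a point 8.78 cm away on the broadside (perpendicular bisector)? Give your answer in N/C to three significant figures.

E ≈ 0.139 N/C

Dipole fields scale as 1/r³ in the far field; the geometry is the same at both points.
E₂ = E₁ · (r₁/r₂)³ = 1.11 · (4.39/8.78)³.
(r₁/r₂)³ = (0.5)³ = 0.125.
E₂ ≈ 0.1388 N/C.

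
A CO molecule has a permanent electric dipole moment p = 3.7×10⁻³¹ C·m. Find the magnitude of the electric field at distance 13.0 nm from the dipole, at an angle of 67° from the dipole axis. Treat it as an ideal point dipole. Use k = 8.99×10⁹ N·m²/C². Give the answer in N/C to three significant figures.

E ≈ 1830 N/C

At angle θ the dipole field magnitude is E = (kp/r³)·√(1 + 3cos²θ).
kp/r³ = (8.99×10⁹)(3.70×10⁻³¹) / (1.30×10⁻⁸)³ = 1514 N/C.
√(1 + 3cos²67°) = √(1 + 3·0.1527) = √1.4580 ≈ 1.2075.
E ≈ 1514 × 1.207 = 1828 N/C.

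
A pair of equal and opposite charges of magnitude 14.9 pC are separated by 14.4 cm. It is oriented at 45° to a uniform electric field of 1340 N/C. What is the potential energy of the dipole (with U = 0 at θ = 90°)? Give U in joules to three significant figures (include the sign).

Dipole moment p = qd = (1.49×10⁻¹¹ C)(0.144 m) = 2.146×10⁻¹² C·m.
U = −p·E = −pE cosθ.
U = −(2.146×10⁻¹²)(1340)·cos45° = -2.033×10⁻⁹ J.

U ≈ -2.03×10⁻⁹ J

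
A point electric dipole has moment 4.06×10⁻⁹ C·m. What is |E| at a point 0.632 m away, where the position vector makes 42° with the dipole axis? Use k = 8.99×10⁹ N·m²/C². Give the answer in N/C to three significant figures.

At angle θ the dipole field magnitude is E = (kp/r³)·√(1 + 3cos²θ).
kp/r³ = (8.99×10⁹)(4.06×10⁻⁹) / (0.632)³ = 144.6 N/C.
√(1 + 3cos²42°) = √(1 + 3·0.5523) = √2.6568 ≈ 1.6300.
E ≈ 144.6 × 1.630 = 235.7 N/C.

E ≈ 236 N/C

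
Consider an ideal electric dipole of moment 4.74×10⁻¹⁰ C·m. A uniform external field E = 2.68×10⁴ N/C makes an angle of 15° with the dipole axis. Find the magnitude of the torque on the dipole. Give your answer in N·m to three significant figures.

Torque on an electric dipole: τ = pE sinθ.
τ = (4.74×10⁻¹⁰)(2.68×10⁴)·sin15° = 3.288×10⁻⁶ N·m.

τ ≈ 3.29×10⁻⁶ N·m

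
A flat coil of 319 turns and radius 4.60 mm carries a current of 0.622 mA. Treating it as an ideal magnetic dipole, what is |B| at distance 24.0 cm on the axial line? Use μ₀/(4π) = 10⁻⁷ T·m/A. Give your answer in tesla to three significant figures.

m = NIA = NIπa² = 319·(6.22×10⁻⁴)·π·(0.00460)² = 1.319×10⁻⁵ A·m².
On axis B = (μ₀/4π)·2m/r³.
B = 2·(10⁻⁷)·(1.319×10⁻⁵) / (0.240)³ = 1.908×10⁻¹⁰ T.

B ≈ 1.91×10⁻¹⁰ T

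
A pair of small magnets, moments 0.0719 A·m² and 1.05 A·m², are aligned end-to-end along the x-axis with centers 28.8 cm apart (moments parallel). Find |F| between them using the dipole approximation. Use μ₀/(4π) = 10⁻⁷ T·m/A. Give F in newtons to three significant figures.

F ≈ 6.58×10⁻⁶ N

On-axis B of dipole 1: B = (μ₀/4π)·2m₁/r³. Force on dipole 2: F = m₂·dB/dr.
dB/dr = −(μ₀/4π)·6m₁/r⁴, so |F| = (μ₀/4π)·6m₁m₂/r⁴.
F = 6(10⁻⁷)(0.0719)(1.05)/(0.288)⁴ = 6.584×10⁻⁶ N.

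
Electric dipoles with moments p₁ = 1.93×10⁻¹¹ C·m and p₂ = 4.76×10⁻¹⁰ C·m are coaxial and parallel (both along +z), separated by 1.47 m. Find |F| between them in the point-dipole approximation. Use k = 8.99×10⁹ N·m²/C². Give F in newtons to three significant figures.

On-axis field of dipole 1 at distance r: E = 2kp₁/r³. Force on dipole 2 is F = p₂·dE/dr (gradient along axis).
dE/dr = −6kp₁/r⁴, so |F| = 6kp₁p₂/r⁴ (attractive for aligned moments).
F = 6(8.99×10⁹)(1.93×10⁻¹¹)(4.76×10⁻¹⁰)/(1.47)⁴ = 1.061×10⁻¹⁰ N.

F ≈ 1.06×10⁻¹⁰ N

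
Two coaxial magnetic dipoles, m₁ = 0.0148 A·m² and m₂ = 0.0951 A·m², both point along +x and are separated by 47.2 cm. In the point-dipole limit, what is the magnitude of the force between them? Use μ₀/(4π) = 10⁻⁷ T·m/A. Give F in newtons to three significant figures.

F ≈ 1.70×10⁻⁸ N

On-axis B of dipole 1: B = (μ₀/4π)·2m₁/r³. Force on dipole 2: F = m₂·dB/dr.
dB/dr = −(μ₀/4π)·6m₁/r⁴, so |F| = (μ₀/4π)·6m₁m₂/r⁴.
F = 6(10⁻⁷)(0.0148)(0.0951)/(0.472)⁴ = 1.701×10⁻⁸ N.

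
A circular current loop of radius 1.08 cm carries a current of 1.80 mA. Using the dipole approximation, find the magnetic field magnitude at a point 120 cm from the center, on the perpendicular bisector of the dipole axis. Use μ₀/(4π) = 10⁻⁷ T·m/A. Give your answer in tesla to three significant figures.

B ≈ 3.82×10⁻¹⁴ T

Magnetic moment m = IA = Iπa² = (0.00180)·π·(0.0108)² = 6.596×10⁻⁷ A·m².
In the equatorial plane B = (μ₀/4π)·m/r³ (half the axial value).
B = (10⁻⁷)·(6.596×10⁻⁷) / (1.20)³ = 3.817×10⁻¹⁴ T.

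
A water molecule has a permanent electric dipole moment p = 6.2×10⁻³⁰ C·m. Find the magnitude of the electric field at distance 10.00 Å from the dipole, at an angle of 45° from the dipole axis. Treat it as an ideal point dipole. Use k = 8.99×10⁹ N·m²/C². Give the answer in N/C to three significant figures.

E ≈ 8.81×10⁷ N/C

At angle θ the dipole field magnitude is E = (kp/r³)·√(1 + 3cos²θ).
kp/r³ = (8.99×10⁹)(6.20×10⁻³⁰) / (1.00×10⁻⁹)³ = 5.574×10⁷ N/C.
√(1 + 3cos²45°) = √(1 + 3·0.5000) = √2.5000 ≈ 1.5811.
E ≈ 5.574×10⁷ × 1.581 = 8.813×10⁷ N/C.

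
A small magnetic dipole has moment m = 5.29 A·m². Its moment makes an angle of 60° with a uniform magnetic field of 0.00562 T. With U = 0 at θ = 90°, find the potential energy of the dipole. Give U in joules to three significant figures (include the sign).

U = −m·B = −mB cosθ.
U = −(5.29)(0.00562)·cos60° = -0.01486 J.

U ≈ -0.0149 J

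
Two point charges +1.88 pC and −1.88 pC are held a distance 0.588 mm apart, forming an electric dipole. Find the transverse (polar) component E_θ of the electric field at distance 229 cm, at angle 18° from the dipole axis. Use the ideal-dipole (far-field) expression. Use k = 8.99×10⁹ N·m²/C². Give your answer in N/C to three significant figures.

E_θ ≈ 2.56×10⁻⁷ N/C

Dipole moment p = qd = (1.88×10⁻¹² C)(5.88×10⁻⁴ m) = 1.105×10⁻¹⁵ C·m.
For a dipole, E_θ = (kp sinθ)/r³.
kp/r³ = (8.99×10⁹)(1.105×10⁻¹⁵)/(2.29)³ = 8.272×10⁻⁷ N/C.
E_θ = 8.272×10⁻⁷·sin18° = 2.556×10⁻⁷ N/C.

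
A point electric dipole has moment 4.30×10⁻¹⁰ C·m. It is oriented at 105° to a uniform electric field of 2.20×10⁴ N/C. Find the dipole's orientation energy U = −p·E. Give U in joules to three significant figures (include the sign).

U = −p·E = −pE cosθ.
U = −(4.30×10⁻¹⁰)(2.20×10⁴)·cos105° = 2.448×10⁻⁶ J.

U ≈ 2.45×10⁻⁶ J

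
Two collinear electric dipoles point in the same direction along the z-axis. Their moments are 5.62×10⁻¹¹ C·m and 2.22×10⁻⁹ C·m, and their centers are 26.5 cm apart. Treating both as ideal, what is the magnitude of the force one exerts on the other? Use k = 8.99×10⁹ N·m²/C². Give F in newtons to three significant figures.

F ≈ 1.36×10⁻⁶ N

On-axis field of dipole 1 at distance r: E = 2kp₁/r³. Force on dipole 2 is F = p₂·dE/dr (gradient along axis).
dE/dr = −6kp₁/r⁴, so |F| = 6kp₁p₂/r⁴ (attractive for aligned moments).
F = 6(8.99×10⁹)(5.62×10⁻¹¹)(2.22×10⁻⁹)/(0.265)⁴ = 1.365×10⁻⁶ N.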